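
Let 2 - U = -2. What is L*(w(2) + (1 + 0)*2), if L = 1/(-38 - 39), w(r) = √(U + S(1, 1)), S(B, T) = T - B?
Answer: -4/77 ≈ -0.051948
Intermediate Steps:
U = 4 (U = 2 - 1*(-2) = 2 + 2 = 4)
w(r) = 2 (w(r) = √(4 + (1 - 1*1)) = √(4 + (1 - 1)) = √(4 + 0) = √4 = 2)
L = -1/77 (L = 1/(-77) = -1/77 ≈ -0.012987)
L*(w(2) + (1 + 0)*2) = -(2 + (1 + 0)*2)/77 = -(2 + 1*2)/77 = -(2 + 2)/77 = -1/77*4 = -4/77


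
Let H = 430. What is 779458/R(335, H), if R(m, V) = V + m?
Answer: 779458/765 ≈ 1018.9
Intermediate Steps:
779458/R(335, H) = 779458/(430 + 335) = 779458/765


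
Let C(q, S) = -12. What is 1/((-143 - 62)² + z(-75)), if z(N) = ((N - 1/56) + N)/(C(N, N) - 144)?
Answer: 8736/367138801 ≈ 2.3795e-5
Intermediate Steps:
z(N) = 1/8736 - N/78 (z(N) = ((N - 1/56) + N)/(-12 - 144) = ((N - 1*1/56) + N)/(-156) = ((N - 1/56) + N)*(-1/156) = ((-1/56 + N) + N)*(-1/156) = (-1/56 + 2*N)*(-1/156) = 1/8736 - N/78)
1/((-143 - 62)² + z(-75)) = 1/((-143 - 62)² + (1/8736 - 1/78*(-75))) = 1/((-205)² + (1/8736 + 25/26)) = 1/(42025 + 8401/8736) = 1/(367138801/8736) = 8736/367138801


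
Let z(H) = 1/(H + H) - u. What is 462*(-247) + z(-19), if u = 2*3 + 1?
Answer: -4336599/38 ≈ -1.1412e+5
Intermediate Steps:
u = 7 (u = 6 + 1 = 7)
z(H) = -7 + 1/(2*H) (z(H) = 1/(H + H) - 1*7 = 1/(2*H) - 7 = -7 + 1/(2*H))
462*(-247) + z(-19) = 462*(-247) + (-7 + (½)/(-19)) = -114114 + (-7 + (½)*(-1/19)) = -114114 + (-7 - 1/38) = -114114 - 267/38 = -4336599/38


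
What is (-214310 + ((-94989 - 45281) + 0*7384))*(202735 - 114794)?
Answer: -31182119780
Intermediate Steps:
(-214310 + ((-94989 - 45281) + 0*7384))*(202735 - 114794) = (-214310 + (-140270 + 0))*87941 = (-214310 - 140270)*87941 = -354580*87941 = -31182119780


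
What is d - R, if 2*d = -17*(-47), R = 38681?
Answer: -76563/2 ≈ -38282.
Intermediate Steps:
d = 799/2 (d = (-17*(-47))/2 = (1/2)*799 = 799/2 ≈ 399.50)
d - R = 799/2 - 1*38681 = 799/2 - 38681 = -76563/2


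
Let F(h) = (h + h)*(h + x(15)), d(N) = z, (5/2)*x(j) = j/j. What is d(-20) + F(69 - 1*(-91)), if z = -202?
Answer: 51126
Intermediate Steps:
x(j) = 2/5 (x(j) = 2*(j/j)/5 = (2/5)*1 = 2/5)
d(N) = -202
F(h) = 2*h*(2/5 + h) (F(h) = (h + h)*(h + 2/5) = (2*h)*(2/5 + h) = 2*h*(2/5 + h))
d(-20) + F(69 - 1*(-91)) = -202 + 2*(69 - 1*(-91))*(2 + 5*(69 - 1*(-91)))/5 = -202 + 2*(69 + 91)*(2 + 5*(69 + 91))/5 = -202 + (2/5)*160*(2 + 5*160) = -202 + (2/5)*160*(2 + 800) = -202 + (2/5)*160*802 = -202 + 51328 = 51126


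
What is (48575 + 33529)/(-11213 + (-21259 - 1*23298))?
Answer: -1244/845 ≈ -1.4722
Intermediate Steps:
(48575 + 33529)/(-11213 + (-21259 - 1*23298)) = 82104/(-11213 + (-21259 - 23298)) = 82104/(-11213 - 44557) = 82104/(-55770) = 82104*(-1/55770) = -1244/845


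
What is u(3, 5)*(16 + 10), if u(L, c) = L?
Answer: 78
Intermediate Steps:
u(3, 5)*(16 + 10) = 3*(16 + 10) = 3*26 = 78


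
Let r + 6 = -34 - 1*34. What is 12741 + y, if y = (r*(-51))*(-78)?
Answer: -281631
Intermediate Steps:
r = -74 (r = -6 + (-34 - 1*34) = -6 + (-34 - 34) = -6 - 68 = -74)
y = -294372 (y = -74*(-51)*(-78) = 3774*(-78) = -294372)
12741 + y = 12741 - 294372 = -281631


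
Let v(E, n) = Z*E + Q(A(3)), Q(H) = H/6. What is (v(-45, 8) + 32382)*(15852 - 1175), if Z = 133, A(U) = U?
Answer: 774872215/2 ≈ 3.8744e+8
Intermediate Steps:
Q(H) = H/6 (Q(H) = H*(⅙) = H/6)
v(E, n) = ½ + 133*E (v(E, n) = 133*E + (⅙)*3 = 133*E + ½ = ½ + 133*E)
(v(-45, 8) + 32382)*(15852 - 1175) = ((½ + 133*(-45)) + 32382)*(15852 - 1175) = ((½ - 5985) + 32382)*14677 = (-11969/2 + 32382)*14677 = (52795/2)*14677 = 774872215/2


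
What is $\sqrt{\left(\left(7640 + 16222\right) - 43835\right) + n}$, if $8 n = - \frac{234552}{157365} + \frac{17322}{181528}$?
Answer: $\frac{i \sqrt{1810956932246694394491810}}{9522051240} \approx 141.33 i$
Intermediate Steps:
$n = - \frac{6641979821}{38088204960}$ ($n = \frac{- \frac{234552}{157365} + \frac{17322}{181528}}{8} = \frac{\left(-234552\right) \frac{1}{157365} + 17322 \cdot \frac{1}{181528}}{8} = \frac{- \frac{78184}{52455} + \frac{8661}{90764}}{8} = \frac{1}{8} \left(- \frac{6641979821}{4761025620}\right) = - \frac{6641979821}{38088204960} \approx -0.17438$)
$\sqrt{\left(\left(7640 + 16222\right) - 43835\right) + n} = \sqrt{\left(\left(7640 + 16222\right) - 43835\right) - \frac{6641979821}{38088204960}} = \sqrt{\left(23862 - 43835\right) - \frac{6641979821}{38088204960}} = \sqrt{-19973 - \frac{6641979821}{38088204960}} = \sqrt{- \frac{760742359645901}{38088204960}} = \frac{i \sqrt{1810956932246694394491810}}{9522051240}$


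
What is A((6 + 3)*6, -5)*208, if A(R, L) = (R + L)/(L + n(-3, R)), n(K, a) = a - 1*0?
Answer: 208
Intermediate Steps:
n(K, a) = a (n(K, a) = a + 0 = a)
A(R, L) = 1 (A(R, L) = (R + L)/(L + R) = (L + R)/(L + R) = 1)
A((6 + 3)*6, -5)*208 = 1*208 = 208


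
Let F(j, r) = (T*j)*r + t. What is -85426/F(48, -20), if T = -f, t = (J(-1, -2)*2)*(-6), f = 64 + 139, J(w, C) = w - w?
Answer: -42713/97440 ≈ -0.43835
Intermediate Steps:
J(w, C) = 0
f = 203
t = 0 (t = (0*2)*(-6) = 0*(-6) = 0)
T = -203 (T = -1*203 = -203)
F(j, r) = -203*j*r (F(j, r) = (-203*j)*r + 0 = -203*j*r + 0 = -203*j*r)
-85426/F(48, -20) = -85426/((-203*48*(-20))) = -85426/194880 = -85426*1/194880 = -42713/97440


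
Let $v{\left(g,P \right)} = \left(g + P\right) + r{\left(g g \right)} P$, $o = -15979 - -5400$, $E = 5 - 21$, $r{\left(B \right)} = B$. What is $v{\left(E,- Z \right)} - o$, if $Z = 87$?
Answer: $-11796$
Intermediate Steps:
$E = -16$ ($E = 5 - 21 = -16$)
$o = -10579$ ($o = -15979 + 5400 = -10579$)
$v{\left(g,P \right)} = P + g + P g^{2}$ ($v{\left(g,P \right)} = \left(g + P\right) + g g P = \left(P + g\right) + g^{2} P = \left(P + g\right) + P g^{2} = P + g + P g^{2}$)
$v{\left(E,- Z \right)} - o = \left(\left(-1\right) 87 - 16 + \left(-1\right) 87 \left(-16\right)^{2}\right) - -10579 = \left(-87 - 16 - 22272\right) + 10579 = -22375 + 10579 = -11796$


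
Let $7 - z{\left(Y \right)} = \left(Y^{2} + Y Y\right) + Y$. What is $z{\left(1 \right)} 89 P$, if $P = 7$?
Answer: $2492$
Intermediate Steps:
$z{\left(Y \right)} = 7 - Y - 2 Y^{2}$ ($z{\left(Y \right)} = 7 - \left(\left(Y^{2} + Y Y\right) + Y\right) = 7 - \left(\left(Y^{2} + Y^{2}\right) + Y\right) = 7 - \left(2 Y^{2} + Y\right) = 7 - \left(Y + 2 Y^{2}\right) = 7 - Y - 2 Y^{2}$)
$z{\left(1 \right)} 89 P = \left(7 - 1 - 2 \cdot 1^{2}\right) 89 \cdot 7 = \left(7 - 1 - 2\right) 89 \cdot 7 = 4 \cdot 89 \cdot 7 = 356 \cdot 7 = 2492$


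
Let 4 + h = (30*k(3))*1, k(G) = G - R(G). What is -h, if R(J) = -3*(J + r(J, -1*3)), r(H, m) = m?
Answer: -86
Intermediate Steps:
R(J) = 9 - 3*J (R(J) = -3*(J - 1*3) = -3*(J - 3) = -3*(-3 + J) = 9 - 3*J)
k(G) = -9 + 4*G (k(G) = G - (9 - 3*G) = G + (-9 + 3*G) = -9 + 4*G)
h = 86 (h = -4 + (30*(-9 + 4*3))*1 = -4 + (30*(-9 + 12))*1 = -4 + (30*3)*1 = -4 + 90*1 = -4 + 90 = 86)
-h = -1*86 = -86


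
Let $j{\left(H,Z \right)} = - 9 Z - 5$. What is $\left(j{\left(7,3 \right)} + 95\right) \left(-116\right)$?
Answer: $-7308$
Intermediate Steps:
$j{\left(H,Z \right)} = -5 - 9 Z$
$\left(j{\left(7,3 \right)} + 95\right) \left(-116\right) = \left(\left(-5 - 27\right) + 95\right) \left(-116\right) = \left(-32 + 95\right) \left(-116\right) = 63 \left(-116\right) = -7308$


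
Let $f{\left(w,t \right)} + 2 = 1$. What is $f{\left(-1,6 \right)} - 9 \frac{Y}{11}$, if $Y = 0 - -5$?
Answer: $- \frac{56}{11} \approx -5.0909$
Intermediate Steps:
$f{\left(w,t \right)} = -1$ ($f{\left(w,t \right)} = -2 + 1 = -1$)
$Y = 5$ ($Y = 0 + 5 = 5$)
$f{\left(-1,6 \right)} - 9 \frac{Y}{11} = -1 - 9 \cdot \frac{5}{11} = -1 - 9 \cdot 5 \cdot \frac{1}{11} = -1 - \frac{45}{11} = - \frac{56}{11}$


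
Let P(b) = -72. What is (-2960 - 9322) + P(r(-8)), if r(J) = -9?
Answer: -12354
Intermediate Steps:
(-2960 - 9322) + P(r(-8)) = (-2960 - 9322) - 72 = -12282 - 72 = -12354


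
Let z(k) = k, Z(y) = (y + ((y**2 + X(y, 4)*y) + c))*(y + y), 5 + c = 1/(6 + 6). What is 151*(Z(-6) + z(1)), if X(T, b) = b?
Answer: -1812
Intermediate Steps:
c = -59/12 (c = -5 + 1/(6 + 6) = -5 + 1/12 = -59/12 ≈ -4.9167)
Z(y) = 2*y*(-59/12 + y**2 + 5*y) (Z(y) = (y + ((y**2 + 4*y) - 59/12))*(y + y) = (y + (-59/12 + y**2 + 4*y))*(2*y) = (-59/12 + y**2 + 5*y)*(2*y) = 2*y*(-59/12 + y**2 + 5*y))
151*(Z(-6) + z(1)) = 151*((1/6)*(-6)*(-59 + 12*(-6)**2 + 60*(-6)) + 1) = 151*((1/6)*(-6)*(-59 + 12*36 - 360) + 1) = 151*((1/6)*(-6)*(-59 + 432 - 360) + 1) = 151*((1/6)*(-6)*13 + 1) = 151*(-13 + 1) = 151*(-12) = -1812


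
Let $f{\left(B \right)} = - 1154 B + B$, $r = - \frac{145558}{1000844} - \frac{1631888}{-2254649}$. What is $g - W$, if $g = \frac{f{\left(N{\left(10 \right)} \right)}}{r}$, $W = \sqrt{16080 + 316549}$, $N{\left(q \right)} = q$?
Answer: $- \frac{2601804368090668}{130508311433} - 11 \sqrt{2749} \approx -20513.0$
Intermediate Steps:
$W = 11 \sqrt{2749}$ ($W = \sqrt{332629} = 11 \sqrt{2749} \approx 576.74$)
$r = \frac{652541557165}{1128275961878}$ ($r = \left(-145558\right) \frac{1}{1000844} - - \frac{1631888}{2254649} = - \frac{72779}{500422} + \frac{1631888}{2254649} = \frac{652541557165}{1128275961878} \approx 0.57835$)
$f{\left(B \right)} = - 1153 B$
$g = - \frac{2601804368090668}{130508311433}$ ($g = \frac{\left(-1153\right) 10}{\frac{652541557165}{1128275961878}} = \left(-11530\right) \frac{1128275961878}{652541557165} = - \frac{2601804368090668}{130508311433} \approx -19936.0$)
$g - W = - \frac{2601804368090668}{130508311433} - 11 \sqrt{2749}$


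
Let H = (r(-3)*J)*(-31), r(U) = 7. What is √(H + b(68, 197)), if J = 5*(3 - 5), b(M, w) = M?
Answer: √2238 ≈ 47.307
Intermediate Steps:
J = -10 (J = 5*(-2) = -10)
H = 2170 (H = (7*(-10))*(-31) = -70*(-31) = 2170)
√(H + b(68, 197)) = √(2170 + 68) = √2238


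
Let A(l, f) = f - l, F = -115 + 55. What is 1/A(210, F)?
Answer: -1/270 ≈ -0.0037037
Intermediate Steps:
F = -60
1/A(210, F) = 1/(-60 - 1*210) = 1/(-60 - 210) = 1/(-270) = -1/270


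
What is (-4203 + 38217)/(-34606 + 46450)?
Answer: 5669/1974 ≈ 2.8718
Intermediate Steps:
(-4203 + 38217)/(-34606 + 46450) = 34014/11844 = 34014*(1/11844) = 5669/1974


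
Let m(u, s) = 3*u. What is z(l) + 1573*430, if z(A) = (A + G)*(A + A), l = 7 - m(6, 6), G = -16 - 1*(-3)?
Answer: 676918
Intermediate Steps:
G = -13 (G = -16 + 3 = -13)
l = -11 (l = 7 - 3*6 = 7 - 1*18 = 7 - 18 = -11)
z(A) = 2*A*(-13 + A) (z(A) = (A - 13)*(A + A) = (-13 + A)*(2*A) = 2*A*(-13 + A))
z(l) + 1573*430 = 2*(-11)*(-13 - 11) + 1573*430 = 2*(-11)*(-24) + 676390 = 528 + 676390 = 676918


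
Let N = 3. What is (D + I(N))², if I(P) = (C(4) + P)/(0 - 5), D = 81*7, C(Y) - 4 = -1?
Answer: 8003241/25 ≈ 3.2013e+5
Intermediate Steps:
C(Y) = 3 (C(Y) = 4 - 1 = 3)
D = 567
I(P) = -⅗ - P/5 (I(P) = (3 + P)/(0 - 5) = (3 + P)/(-5) = (3 + P)*(-⅕) = -⅗ - P/5)
(D + I(N))² = (567 + (-⅗ - ⅕*3))² = (567 + (-⅗ - ⅗))² = (567 - 6/5)² = (2829/5)² = 8003241/25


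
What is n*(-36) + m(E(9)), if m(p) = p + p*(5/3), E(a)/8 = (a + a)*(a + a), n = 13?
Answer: 6444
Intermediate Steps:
E(a) = 32*a**2 (E(a) = 8*((a + a)*(a + a)) = 8*((2*a)*(2*a)) = 8*(4*a**2) = 32*a**2)
m(p) = 8*p/3 (m(p) = p + p*(5*(1/3)) = p + p*(5/3) = p + 5*p/3 = 8*p/3)
n*(-36) + m(E(9)) = 13*(-36) + 8*(32*9**2)/3 = -468 + 8*(32*81)/3 = -468 + (8/3)*2592 = -468 + 6912 = 6444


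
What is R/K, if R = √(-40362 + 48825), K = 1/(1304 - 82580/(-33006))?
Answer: 21561202*√8463/16503 ≈ 1.2019e+5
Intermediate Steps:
K = 16503/21561202 (K = 1/(1304 - 82580*(-1/33006)) = 1/(1304 + 41290/16503) = 1/(21561202/16503) = 16503/21561202 ≈ 0.00076540)
R = √8463 ≈ 91.995
R/K = √8463/(16503/21561202) = √8463*(21561202/16503) = 21561202*√8463/16503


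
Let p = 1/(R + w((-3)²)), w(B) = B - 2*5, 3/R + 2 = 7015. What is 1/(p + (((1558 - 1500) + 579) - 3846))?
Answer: -7010/22502103 ≈ -0.00031153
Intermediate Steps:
R = 3/7013 (R = 3/(-2 + 7015) = 3/7013 ≈ 0.00042778)
w(B) = -10 + B (w(B) = B - 10 = -10 + B)
p = -7013/7010 (p = 1/(3/7013 + (-10 + (-3)²)) = 1/(3/7013 + (-10 + 9)) = 1/(3/7013 - 1) = 1/(-7010/7013) = -7013/7010 ≈ -1.0004)
1/(p + (((1558 - 1500) + 579) - 3846)) = 1/(-7013/7010 + (((1558 - 1500) + 579) - 3846)) = 1/(-7013/7010 + ((58 + 579) - 3846)) = 1/(-7013/7010 + (637 - 3846)) = 1/(-7013/7010 - 3209) = 1/(-22502103/7010) = -7010/22502103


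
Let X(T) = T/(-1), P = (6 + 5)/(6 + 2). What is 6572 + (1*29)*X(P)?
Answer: 52257/8 ≈ 6532.1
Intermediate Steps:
P = 11/8 ≈ 1.3750
X(T) = -T (X(T) = T*(-1) = -T)
6572 + (1*29)*X(P) = 6572 + (1*29)*(-1*11/8) = 6572 + 29*(-11/8) = 6572 - 319/8 = 52257/8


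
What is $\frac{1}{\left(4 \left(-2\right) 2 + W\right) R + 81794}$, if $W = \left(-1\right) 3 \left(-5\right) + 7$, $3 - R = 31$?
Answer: $\frac{1}{81626} \approx 1.2251 \cdot 10^{-5}$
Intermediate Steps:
$R = -28$ ($R = 3 - 31 = -28$)
$W = 22$ ($W = \left(-3\right) \left(-5\right) + 7 = 15 + 7 = 22$)
$\frac{1}{\left(4 \left(-2\right) 2 + W\right) R + 81794} = \frac{1}{\left(4 \left(-2\right) 2 + 22\right) \left(-28\right) + 81794} = \frac{1}{\left(\left(-8\right) 2 + 22\right) \left(-28\right) + 81794} = \frac{1}{\left(-16 + 22\right) \left(-28\right) + 81794} = \frac{1}{6 \left(-28\right) + 81794} = \frac{1}{-168 + 81794} = \frac{1}{81626}$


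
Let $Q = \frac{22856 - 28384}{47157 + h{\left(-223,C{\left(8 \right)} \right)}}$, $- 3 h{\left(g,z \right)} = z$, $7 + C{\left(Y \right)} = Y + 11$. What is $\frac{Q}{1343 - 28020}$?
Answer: $\frac{5528}{1257900581} \approx 4.3946 \cdot 10^{-6}$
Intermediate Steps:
$C{\left(Y \right)} = 4 + Y$ ($C{\left(Y \right)} = -7 + \left(Y + 11\right) = -7 + \left(11 + Y\right) = 4 + Y$)
$h{\left(g,z \right)} = - \frac{z}{3}$
$Q = - \frac{5528}{47153}$ ($Q = \frac{22856 - 28384}{47157 - \frac{4 + 8}{3}} = - \frac{5528}{47157 - 4} = - \frac{5528}{47153} \approx -0.11724$)
$\frac{Q}{1343 - 28020} = - \frac{5528}{47153 \left(1343 - 28020\right)} = - \frac{5528}{47153 \left(-26677\right)} = \left(- \frac{5528}{47153}\right) \left(- \frac{1}{26677}\right) = \frac{5528}{1257900581}$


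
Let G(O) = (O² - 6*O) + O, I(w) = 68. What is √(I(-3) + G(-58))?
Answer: √3722 ≈ 61.008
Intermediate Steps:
G(O) = O² - 5*O
√(I(-3) + G(-58)) = √(68 - 58*(-5 - 58)) = √(68 - 58*(-63)) = √(68 + 3654) = √3722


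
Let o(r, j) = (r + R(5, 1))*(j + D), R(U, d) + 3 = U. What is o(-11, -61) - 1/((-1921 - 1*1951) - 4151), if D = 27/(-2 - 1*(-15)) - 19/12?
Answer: 227187343/417196 ≈ 544.56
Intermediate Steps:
R(U, d) = -3 + U
D = 77/156 (D = 27/(-2 + 15) - 19*1/12 = 27/13 - 19/12 = 77/156 ≈ 0.49359)
o(r, j) = (2 + r)*(77/156 + j) (o(r, j) = (r + (-3 + 5))*(j + 77/156) = (r + 2)*(77/156 + j) = (2 + r)*(77/156 + j))
o(-11, -61) - 1/((-1921 - 1*1951) - 4151) = (77/78 + 2*(-61) + (77/156)*(-11) - 61*(-11)) - 1/((-1921 - 1*1951) - 4151) = (77/78 - 122 - 847/156 + 671) - 1/((-1921 - 1951) - 4151) = 28317/52 - 1/(-3872 - 4151) = 28317/52 - 1/(-8023) = 28317/52 - 1*(-1/8023) = 28317/52 + 1/8023 = 227187343/417196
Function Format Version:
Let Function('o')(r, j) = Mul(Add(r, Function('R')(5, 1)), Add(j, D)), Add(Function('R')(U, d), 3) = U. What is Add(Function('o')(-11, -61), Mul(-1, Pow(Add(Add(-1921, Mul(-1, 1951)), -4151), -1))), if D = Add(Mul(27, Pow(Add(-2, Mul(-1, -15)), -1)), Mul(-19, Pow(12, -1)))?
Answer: Rational(227187343, 417196) ≈ 544.56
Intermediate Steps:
Function('R')(U, d) = Add(-3, U)
D = Rational(77, 156) (D = Add(Mul(27, Pow(Add(-2, 15), -1)), Mul(-19, Rational(1, 12))) = Add(Mul(27, Pow(13, -1)), Rational(-19, 12)) = Add(Mul(27, Rational(1, 13)), Rational(-19, 12)) = Add(Rational(27, 13), Rational(-19, 12)) = Rational(77, 156) ≈ 0.49359)
Function('o')(r, j) = Mul(Add(2, r), Add(Rational(77, 156), j)) (Function('o')(r, j) = Mul(Add(r, Add(-3, 5)), Add(j, Rational(77, 156))) = Mul(Add(r, 2), Add(Rational(77, 156), j)) = Mul(Add(2, r), Add(Rational(77, 156), j)))
Add(Function('o')(-11, -61), Mul(-1, Pow(Add(Add(-1921, Mul(-1, 1951)), -4151), -1))) = Add(Add(Rational(77, 78), Mul(2, -61), Mul(Rational(77, 156), -11), Mul(-61, -11)), Mul(-1, Pow(Add(Add(-1921, Mul(-1, 1951)), -4151), -1))) = Add(Add(Rational(77, 78), -122, Rational(-847, 156), 671), Mul(-1, Pow(Add(Add(-1921, -1951), -4151), -1))) = Add(Rational(28317, 52), Mul(-1, Pow(Add(-3872, -4151), -1))) = Add(Rational(28317, 52), Mul(-1, Pow(-8023, -1))) = Add(Rational(28317, 52), Mul(-1, Rational(-1, 8023))) = Add(Rational(28317, 52), Rational(1, 8023)) = Rational(227187343, 417196)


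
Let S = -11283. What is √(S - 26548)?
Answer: I*√37831 ≈ 194.5*I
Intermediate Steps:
√(S - 26548) = √(-11283 - 26548) = √(-37831) = I*√37831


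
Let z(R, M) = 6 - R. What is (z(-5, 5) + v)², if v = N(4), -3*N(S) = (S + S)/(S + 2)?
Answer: 9025/81 ≈ 111.42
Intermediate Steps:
N(S) = -2*S/(3*(2 + S)) (N(S) = -(S + S)/(3*(S + 2)) = -2*S/(3*(2 + S)))
v = -4/9 (v = -2*4/(6 + 3*4) = -2*4/(6 + 12) = -2*4/18 = -2*4*1/18 = -4/9 ≈ -0.44444)
(z(-5, 5) + v)² = ((6 - 1*(-5)) - 4/9)² = ((6 + 5) - 4/9)² = (11 - 4/9)² = (95/9)² = 9025/81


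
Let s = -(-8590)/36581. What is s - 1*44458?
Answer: -1626309508/36581 ≈ -44458.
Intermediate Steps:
s = 8590/36581 (s = -(-8590)/36581 = -1*(-8590/36581) = 8590/36581 ≈ 0.23482)
s - 1*44458 = 8590/36581 - 1*44458 = 8590/36581 - 44458 = -1626309508/36581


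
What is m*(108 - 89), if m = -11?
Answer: -209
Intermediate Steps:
m*(108 - 89) = -11*(108 - 89) = -11*19 = -209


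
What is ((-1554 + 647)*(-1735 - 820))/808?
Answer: 2317385/808 ≈ 2868.1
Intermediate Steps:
((-1554 + 647)*(-1735 - 820))/808 = -907*(-2555)*(1/808) = 2317385*(1/808) = 2317385/808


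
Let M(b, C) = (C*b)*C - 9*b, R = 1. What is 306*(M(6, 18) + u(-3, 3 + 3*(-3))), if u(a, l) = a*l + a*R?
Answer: 582930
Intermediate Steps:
M(b, C) = -9*b + b*C² (M(b, C) = b*C² - 9*b = -9*b + b*C²)
u(a, l) = a + a*l (u(a, l) = a*l + a*1 = a*l + a = a + a*l)
306*(M(6, 18) + u(-3, 3 + 3*(-3))) = 306*(6*(-9 + 18²) - 3*(1 + (3 + 3*(-3)))) = 306*(6*(-9 + 324) - 3*(1 + (3 - 9))) = 306*(6*315 - 3*(1 - 6)) = 306*(1890 - 3*(-5)) = 306*(1890 + 15) = 306*1905 = 582930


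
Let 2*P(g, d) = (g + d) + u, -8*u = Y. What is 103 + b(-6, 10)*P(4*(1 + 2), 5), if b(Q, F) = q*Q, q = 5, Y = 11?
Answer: -1051/8 ≈ -131.38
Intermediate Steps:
u = -11/8 (u = -1/8*11 = -11/8 ≈ -1.3750)
P(g, d) = -11/16 + d/2 + g/2 (P(g, d) = ((g + d) - 11/8)/2 = ((d + g) - 11/8)/2 = (-11/8 + d + g)/2 = -11/16 + d/2 + g/2)
b(Q, F) = 5*Q
103 + b(-6, 10)*P(4*(1 + 2), 5) = 103 + (5*(-6))*(-11/16 + (1/2)*5 + (4*(1 + 2))/2) = 103 - 30*(-11/16 + 5/2 + (4*3)/2) = 103 - 30*(-11/16 + 5/2 + (1/2)*12) = 103 - 30*(-11/16 + 5/2 + 6) = 103 - 30*125/16 = 103 - 1875/8 = -1051/8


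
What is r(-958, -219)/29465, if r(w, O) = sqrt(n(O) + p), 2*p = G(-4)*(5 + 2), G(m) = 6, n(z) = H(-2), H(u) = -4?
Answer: sqrt(17)/29465 ≈ 0.00013993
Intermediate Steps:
n(z) = -4
p = 21 (p = (6*(5 + 2))/2 = (6*7)/2 = (1/2)*42 = 21)
r(w, O) = sqrt(17) (r(w, O) = sqrt(-4 + 21) = sqrt(17))
r(-958, -219)/29465 = sqrt(17)/29465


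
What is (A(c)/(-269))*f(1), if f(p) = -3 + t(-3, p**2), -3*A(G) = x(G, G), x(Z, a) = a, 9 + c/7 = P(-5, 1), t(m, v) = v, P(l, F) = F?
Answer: 112/807 ≈ 0.13879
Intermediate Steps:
c = -56 (c = -63 + 7*1 = -63 + 7 = -56)
A(G) = -G/3
f(p) = -3 + p**2
(A(c)/(-269))*f(1) = (-1/3*(-56)/(-269))*(-3 + 1**2) = ((56/3)*(-1/269))*(-3 + 1) = -56/807*(-2) = 112/807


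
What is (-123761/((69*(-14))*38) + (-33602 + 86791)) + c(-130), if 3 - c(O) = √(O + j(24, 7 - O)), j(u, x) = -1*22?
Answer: 1952695697/36708 - 2*I*√38 ≈ 53195.0 - 12.329*I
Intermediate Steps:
j(u, x) = -22
c(O) = 3 - √(-22 + O) (c(O) = 3 - √(O - 22) = 3 - √(-22 + O))
(-123761/((69*(-14))*38) + (-33602 + 86791)) + c(-130) = (-123761/((69*(-14))*38) + (-33602 + 86791)) + (3 - √(-22 - 130)) = (-123761/((-966*38)) + 53189) + (3 - √(-152)) = (-123761/(-36708) + 53189) + (3 - 2*I*√38) = (-123761*(-1/36708) + 53189) + (3 - 2*I*√38) = (123761/36708 + 53189) + (3 - 2*I*√38) = 1952585573/36708 + (3 - 2*I*√38) = 1952695697/36708 - 2*I*√38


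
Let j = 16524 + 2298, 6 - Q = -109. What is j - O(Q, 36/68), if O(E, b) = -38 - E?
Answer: 18975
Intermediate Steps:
Q = 115 (Q = 6 - 1*(-109) = 6 + 109 = 115)
j = 18822
j - O(Q, 36/68) = 18822 - (-38 - 1*115) = 18822 - (-38 - 115) = 18822 - 1*(-153) = 18822 + 153 = 18975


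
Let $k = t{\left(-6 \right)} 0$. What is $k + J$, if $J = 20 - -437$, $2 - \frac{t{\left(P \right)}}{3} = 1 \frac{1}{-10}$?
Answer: $457$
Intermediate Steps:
$t{\left(P \right)} = \frac{63}{10}$ ($t{\left(P \right)} = 6 - 3 \cdot 1 \frac{1}{-10} = 6 - 3 \cdot 1 \left(- \frac{1}{10}\right) = 6 - - \frac{3}{10} = 6 + \frac{3}{10} = \frac{63}{10}$)
$J = 457$ ($J = 20 + 437 = 457$)
$k = 0$ ($k = \frac{63}{10} \cdot 0 = 0$)
$k + J = 0 + 457 = 457$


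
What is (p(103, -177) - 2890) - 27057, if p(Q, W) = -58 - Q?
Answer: -30108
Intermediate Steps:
(p(103, -177) - 2890) - 27057 = ((-58 - 1*103) - 2890) - 27057 = ((-58 - 103) - 2890) - 27057 = (-161 - 2890) - 27057 = -3051 - 27057 = -30108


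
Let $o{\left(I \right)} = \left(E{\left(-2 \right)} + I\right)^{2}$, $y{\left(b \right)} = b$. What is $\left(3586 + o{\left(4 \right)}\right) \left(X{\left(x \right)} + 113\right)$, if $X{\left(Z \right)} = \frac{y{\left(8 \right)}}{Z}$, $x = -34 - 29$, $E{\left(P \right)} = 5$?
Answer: $\frac{26076037}{63} \approx 4.1391 \cdot 10^{5}$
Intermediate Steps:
$o{\left(I \right)} = \left(5 + I\right)^{2}$
$x = -63$
$X{\left(Z \right)} = \frac{8}{Z}$
$\left(3586 + o{\left(4 \right)}\right) \left(X{\left(x \right)} + 113\right) = \left(3586 + \left(5 + 4\right)^{2}\right) \left(\frac{8}{-63} + 113\right) = \left(3586 + 9^{2}\right) \left(8 \left(- \frac{1}{63}\right) + 113\right) = \left(3586 + 81\right) \left(- \frac{8}{63} + 113\right) = 3667 \cdot \frac{7111}{63} = \frac{26076037}{63}$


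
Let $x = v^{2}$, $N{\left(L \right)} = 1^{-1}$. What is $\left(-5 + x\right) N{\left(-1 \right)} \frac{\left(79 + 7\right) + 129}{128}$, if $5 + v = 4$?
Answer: $- \frac{215}{32} \approx -6.7188$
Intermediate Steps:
$v = -1$ ($v = -5 + 4 = -1$)
$N{\left(L \right)} = 1$
$x = 1$ ($x = \left(-1\right)^{2} = 1$)
$\left(-5 + x\right) N{\left(-1 \right)} \frac{\left(79 + 7\right) + 129}{128} = \left(-5 + 1\right) 1 \frac{\left(79 + 7\right) + 129}{128} = \left(-4\right) 1 \left(86 + 129\right) \frac{1}{128} = - 4 \cdot 215 \cdot \frac{1}{128} = \left(-4\right) \frac{215}{128} = - \frac{215}{32}$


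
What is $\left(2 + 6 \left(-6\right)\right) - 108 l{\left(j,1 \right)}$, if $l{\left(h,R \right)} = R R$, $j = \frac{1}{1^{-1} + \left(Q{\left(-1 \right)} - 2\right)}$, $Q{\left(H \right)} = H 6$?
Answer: $-142$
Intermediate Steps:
$Q{\left(H \right)} = 6 H$
$j = - \frac{1}{7}$ ($j = \frac{1}{1^{-1} + \left(6 \left(-1\right) - 2\right)} = \frac{1}{1 - 8} = \frac{1}{-7} = - \frac{1}{7} \approx -0.14286$)
$l{\left(h,R \right)} = R^{2}$
$\left(2 + 6 \left(-6\right)\right) - 108 l{\left(j,1 \right)} = \left(2 + 6 \left(-6\right)\right) - 108 \cdot 1^{2} = \left(2 - 36\right) - 108 = -34 - 108 = -142$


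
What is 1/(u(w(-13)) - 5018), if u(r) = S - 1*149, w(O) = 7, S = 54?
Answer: -1/5113 ≈ -0.00019558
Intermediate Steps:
u(r) = -95 (u(r) = 54 - 1*149 = 54 - 149 = -95)
1/(u(w(-13)) - 5018) = 1/(-95 - 5018) = 1/(-5113) = -1/5113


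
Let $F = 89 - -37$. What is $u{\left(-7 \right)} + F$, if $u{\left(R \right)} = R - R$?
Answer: $126$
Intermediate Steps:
$F = 126$ ($F = 89 + 37 = 126$)
$u{\left(R \right)} = 0$
$u{\left(-7 \right)} + F = 0 + 126 = 126$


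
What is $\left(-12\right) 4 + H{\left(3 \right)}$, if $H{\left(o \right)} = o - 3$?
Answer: $-48$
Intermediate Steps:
$H{\left(o \right)} = -3 + o$
$\left(-12\right) 4 + H{\left(3 \right)} = \left(-12\right) 4 + \left(-3 + 3\right) = -48 + 0 = -48$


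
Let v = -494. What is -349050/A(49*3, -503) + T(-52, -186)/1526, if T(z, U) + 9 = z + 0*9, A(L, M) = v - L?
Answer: 532611199/978166 ≈ 544.50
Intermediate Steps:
A(L, M) = -494 - L
T(z, U) = -9 + z (T(z, U) = -9 + (z + 0*9) = -9 + (z + 0) = -9 + z)
-349050/A(49*3, -503) + T(-52, -186)/1526 = -349050/(-494 - 49*3) + (-9 - 52)/1526 = -349050/(-494 - 1*147) - 61*1/1526 = -349050/(-494 - 147) - 61/1526 = -349050/(-641) - 61/1526 = -349050*(-1/641) - 61/1526 = 349050/641 - 61/1526 = 532611199/978166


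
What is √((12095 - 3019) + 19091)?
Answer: √28167 ≈ 167.83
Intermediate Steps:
√((12095 - 3019) + 19091) = √(9076 + 19091) = √28167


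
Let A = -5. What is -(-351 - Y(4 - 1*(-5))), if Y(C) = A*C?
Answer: 306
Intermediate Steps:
Y(C) = -5*C
-(-351 - Y(4 - 1*(-5))) = -(-351 - (-5)*(4 - 1*(-5))) = -(-351 - (-5)*(4 + 5)) = -(-351 - (-5)*9) = -(-351 - 1*(-45)) = -(-351 + 45) = -1*(-306) = 306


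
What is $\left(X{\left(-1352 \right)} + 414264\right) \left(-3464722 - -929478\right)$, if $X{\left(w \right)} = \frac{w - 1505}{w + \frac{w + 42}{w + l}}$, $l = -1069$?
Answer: $- \frac{1718172686725718190}{1635941} \approx -1.0503 \cdot 10^{12}$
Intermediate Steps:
$X{\left(w \right)} = \frac{-1505 + w}{w + \frac{42 + w}{-1069 + w}}$ ($X{\left(w \right)} = \frac{w - 1505}{w + \frac{w + 42}{w - 1069}} = \frac{-1505 + w}{w + \frac{42 + w}{-1069 + w}}$)
$\left(X{\left(-1352 \right)} + 414264\right) \left(-3464722 - -929478\right) = \left(\frac{1608845 + \left(-1352\right)^{2} - -3480048}{42 + \left(-1352\right)^{2} - -1443936} + 414264\right) \left(-3464722 - -929478\right) = \left(\frac{1608845 + 1827904 + 3480048}{42 + 1827904 + 1443936} + 414264\right) \left(-3464722 + 929478\right) = \left(\frac{1}{3271882} \cdot 6916797 + 414264\right) \left(-2535244\right) = \left(\frac{6916797}{3271882} + 414264\right) \left(-2535244\right) = \frac{1355429841645}{3271882} \left(-2535244\right) = - \frac{1718172686725718190}{1635941}$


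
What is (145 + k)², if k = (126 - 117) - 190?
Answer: 1296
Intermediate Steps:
k = -181 (k = 9 - 190 = -181)
(145 + k)² = (145 - 181)² = (-36)² = 1296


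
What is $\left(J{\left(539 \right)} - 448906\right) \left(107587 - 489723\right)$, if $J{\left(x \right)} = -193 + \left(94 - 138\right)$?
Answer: $171633709448$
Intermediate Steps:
$J{\left(x \right)} = -237$ ($J{\left(x \right)} = -193 + \left(94 - 138\right) = -193 - 44 = -237$)
$\left(J{\left(539 \right)} - 448906\right) \left(107587 - 489723\right) = \left(-237 - 448906\right) \left(107587 - 489723\right) = \left(-449143\right) \left(-382136\right) = 171633709448$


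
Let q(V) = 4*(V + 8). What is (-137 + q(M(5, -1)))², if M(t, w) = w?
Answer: 11881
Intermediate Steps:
q(V) = 32 + 4*V (q(V) = 4*(8 + V) = 32 + 4*V)
(-137 + q(M(5, -1)))² = (-137 + (32 + 4*(-1)))² = (-137 + (32 - 4))² = (-137 + 28)² = (-109)² = 11881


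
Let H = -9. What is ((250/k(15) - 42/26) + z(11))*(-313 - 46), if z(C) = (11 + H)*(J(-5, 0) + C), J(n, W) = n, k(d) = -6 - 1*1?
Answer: 827495/91 ≈ 9093.3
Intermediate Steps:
k(d) = -7 (k(d) = -6 - 1 = -7)
z(C) = -10 + 2*C (z(C) = (11 - 9)*(-5 + C) = 2*(-5 + C) = -10 + 2*C)
((250/k(15) - 42/26) + z(11))*(-313 - 46) = ((250/(-7) - 42/26) + (-10 + 2*11))*(-313 - 46) = ((250*(-⅐) - 42*1/26) + (-10 + 22))*(-359) = ((-250/7 - 21/13) + 12)*(-359) = (-3397/91 + 12)*(-359) = -2305/91*(-359) = 827495/91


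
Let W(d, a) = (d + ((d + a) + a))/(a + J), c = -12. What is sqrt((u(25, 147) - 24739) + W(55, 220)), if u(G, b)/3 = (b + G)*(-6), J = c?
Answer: I*sqrt(75258690)/52 ≈ 166.83*I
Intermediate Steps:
J = -12
u(G, b) = -18*G - 18*b (u(G, b) = 3*((b + G)*(-6)) = 3*((G + b)*(-6)) = 3*(-6*G - 6*b) = -18*G - 18*b)
W(d, a) = (2*a + 2*d)/(-12 + a) (W(d, a) = (d + ((d + a) + a))/(a - 12) = (d + ((a + d) + a))/(-12 + a) = (d + (d + 2*a))/(-12 + a) = (2*a + 2*d)/(-12 + a))
sqrt((u(25, 147) - 24739) + W(55, 220)) = sqrt(((-18*25 - 18*147) - 24739) + 2*(220 + 55)/(-12 + 220)) = sqrt(((-450 - 2646) - 24739) + 2*275/208) = sqrt((-3096 - 24739) + 2*(1/208)*275) = sqrt(-27835 + 275/104) = sqrt(-2894565/104) = I*sqrt(75258690)/52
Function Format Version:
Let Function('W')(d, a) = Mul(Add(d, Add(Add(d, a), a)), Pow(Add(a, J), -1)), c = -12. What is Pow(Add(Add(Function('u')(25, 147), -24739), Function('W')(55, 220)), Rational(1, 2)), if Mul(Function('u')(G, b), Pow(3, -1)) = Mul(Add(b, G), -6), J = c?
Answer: Mul(Rational(1, 52), I, Pow(75258690, Rational(1, 2))) ≈ Mul(166.83, I)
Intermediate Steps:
J = -12
Function('u')(G, b) = Add(Mul(-18, G), Mul(-18, b)) (Function('u')(G, b) = Mul(3, Mul(Add(b, G), -6)) = Mul(3, Mul(Add(G, b), -6)) = Mul(3, Add(Mul(-6, G), Mul(-6, b))) = Add(Mul(-18, G), Mul(-18, b)))
Function('W')(d, a) = Mul(Pow(Add(-12, a), -1), Add(Mul(2, a), Mul(2, d))) (Function('W')(d, a) = Mul(Add(d, Add(Add(d, a), a)), Pow(Add(a, -12), -1)) = Mul(Add(d, Add(Add(a, d), a)), Pow(Add(-12, a), -1)) = Mul(Add(d, Add(d, Mul(2, a))), Pow(Add(-12, a), -1)) = Mul(Add(Mul(2, a), Mul(2, d)), Pow(Add(-12, a), -1)) = Mul(Pow(Add(-12, a), -1), Add(Mul(2, a), Mul(2, d))))
Pow(Add(Add(Function('u')(25, 147), -24739), Function('W')(55, 220)), Rational(1, 2)) = Pow(Add(Add(Add(Mul(-18, 25), Mul(-18, 147)), -24739), Mul(2, Pow(Add(-12, 220), -1), Add(220, 55))), Rational(1, 2)) = Pow(Add(Add(Add(-450, -2646), -24739), Mul(2, Pow(208, -1), 275)), Rational(1, 2)) = Pow(Add(Add(-3096, -24739), Mul(2, Rational(1, 208), 275)), Rational(1, 2)) = Pow(Add(-27835, Rational(275, 104)), Rational(1, 2)) = Pow(Rational(-2894565, 104), Rational(1, 2)) = Mul(Rational(1, 52), I, Pow(75258690, Rational(1, 2)))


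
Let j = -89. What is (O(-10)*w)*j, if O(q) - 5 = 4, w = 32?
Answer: -25632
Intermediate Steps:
O(q) = 9 (O(q) = 5 + 4 = 9)
(O(-10)*w)*j = (9*32)*(-89) = 288*(-89) = -25632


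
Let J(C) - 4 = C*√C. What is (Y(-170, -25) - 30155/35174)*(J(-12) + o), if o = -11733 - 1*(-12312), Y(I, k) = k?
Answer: -530241415/35174 + 10914060*I*√3/17587 ≈ -15075.0 + 1074.9*I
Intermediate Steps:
o = 579 (o = -11733 + 12312 = 579)
J(C) = 4 + C^(3/2) (J(C) = 4 + C*√C = 4 + C^(3/2))
(Y(-170, -25) - 30155/35174)*(J(-12) + o) = (-25 - 30155/35174)*((4 + (-12)^(3/2)) + 579) = (-25 - 30155*1/35174)*((4 - 24*I*√3) + 579) = (-25 - 30155/35174)*(583 - 24*I*√3) = -909505*(583 - 24*I*√3)/35174 = -530241415/35174 + 10914060*I*√3/17587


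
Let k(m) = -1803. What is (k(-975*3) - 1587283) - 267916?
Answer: -1857002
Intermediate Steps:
(k(-975*3) - 1587283) - 267916 = (-1803 - 1587283) - 267916 = -1589086 - 267916 = -1857002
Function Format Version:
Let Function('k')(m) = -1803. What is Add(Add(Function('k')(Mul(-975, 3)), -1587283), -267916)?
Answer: -1857002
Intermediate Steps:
Add(Add(Function('k')(Mul(-975, 3)), -1587283), -267916) = Add(Add(-1803, -1587283), -267916) = Add(-1589086, -267916) = -1857002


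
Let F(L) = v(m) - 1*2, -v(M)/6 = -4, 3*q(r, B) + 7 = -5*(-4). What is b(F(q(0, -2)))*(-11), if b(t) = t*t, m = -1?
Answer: -5324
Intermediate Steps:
q(r, B) = 13/3 (q(r, B) = -7/3 + (-5*(-4))/3 = -7/3 + (⅓)*20 = -7/3 + 20/3 = 13/3)
v(M) = 24 (v(M) = -6*(-4) = 24)
F(L) = 22 (F(L) = 24 - 1*2 = 24 - 2 = 22)
b(t) = t²
b(F(q(0, -2)))*(-11) = 22²*(-11) = 484*(-11) = -5324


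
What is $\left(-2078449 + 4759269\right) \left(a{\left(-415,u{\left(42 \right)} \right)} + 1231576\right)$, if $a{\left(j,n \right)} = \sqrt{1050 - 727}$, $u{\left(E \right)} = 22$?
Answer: $3301633572320 + 2680820 \sqrt{323} \approx 3.3017 \cdot 10^{12}$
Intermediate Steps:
$a{\left(j,n \right)} = \sqrt{323}$
$\left(-2078449 + 4759269\right) \left(a{\left(-415,u{\left(42 \right)} \right)} + 1231576\right) = \left(-2078449 + 4759269\right) \left(\sqrt{323} + 1231576\right) = 2680820 \left(1231576 + \sqrt{323}\right) = 3301633572320 + 2680820 \sqrt{323}$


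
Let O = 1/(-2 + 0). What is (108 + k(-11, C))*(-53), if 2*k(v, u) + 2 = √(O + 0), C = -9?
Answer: -5671 - 53*I*√2/4 ≈ -5671.0 - 18.738*I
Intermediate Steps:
O = -½ (O = 1/(-2) = -½ ≈ -0.50000)
k(v, u) = -1 + I*√2/4 (k(v, u) = -1 + √(-½ + 0)/2 = -1 + √(-½)/2 = -1 + (I*√2/2)/2 = -1 + I*√2/4)
(108 + k(-11, C))*(-53) = (108 + (-1 + I*√2/4))*(-53) = (107 + I*√2/4)*(-53) = -5671 - 53*I*√2/4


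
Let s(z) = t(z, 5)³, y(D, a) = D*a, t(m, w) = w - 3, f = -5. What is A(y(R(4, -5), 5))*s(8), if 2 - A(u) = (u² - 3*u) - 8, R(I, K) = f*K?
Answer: -121920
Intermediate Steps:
t(m, w) = -3 + w
R(I, K) = -5*K
A(u) = 10 - u² + 3*u (A(u) = 2 - ((u² - 3*u) - 8) = 2 - (-8 + u² - 3*u) = 2 + (8 - u² + 3*u) = 10 - u² + 3*u)
s(z) = 8 (s(z) = (-3 + 5)³ = 2³ = 8)
A(y(R(4, -5), 5))*s(8) = (10 - (-5*(-5)*5)² + 3*(-5*(-5)*5))*8 = (10 - (25*5)² + 3*(25*5))*8 = (10 - 1*125² + 3*125)*8 = (10 - 1*15625 + 375)*8 = (10 - 15625 + 375)*8 = -15240*8 = -121920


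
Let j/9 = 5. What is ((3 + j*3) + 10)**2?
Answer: 21904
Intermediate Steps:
j = 45 (j = 9*5 = 45)
((3 + j*3) + 10)**2 = ((3 + 45*3) + 10)**2 = ((3 + 135) + 10)**2 = (138 + 10)**2 = 148**2 = 21904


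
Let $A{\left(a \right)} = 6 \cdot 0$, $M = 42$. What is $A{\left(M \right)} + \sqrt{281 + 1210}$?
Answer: $\sqrt{1491} \approx 38.613$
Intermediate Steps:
$A{\left(a \right)} = 0$
$A{\left(M \right)} + \sqrt{281 + 1210} = 0 + \sqrt{281 + 1210} = 0 + \sqrt{1491} = \sqrt{1491}$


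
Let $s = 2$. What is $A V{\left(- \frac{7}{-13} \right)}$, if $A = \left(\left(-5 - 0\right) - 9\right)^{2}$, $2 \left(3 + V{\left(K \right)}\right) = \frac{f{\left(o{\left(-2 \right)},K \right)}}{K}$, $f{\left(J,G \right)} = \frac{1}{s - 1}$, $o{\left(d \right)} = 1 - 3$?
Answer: $-406$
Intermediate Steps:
$o{\left(d \right)} = -2$ ($o{\left(d \right)} = 1 - 3 = -2$)
$f{\left(J,G \right)} = 1$ ($f{\left(J,G \right)} = \frac{1}{2 - 1} = 1^{-1} = 1$)
$V{\left(K \right)} = -3 + \frac{1}{2 K}$ ($V{\left(K \right)} = -3 + \frac{1 \frac{1}{K}}{2} = -3 + \frac{1}{2 K}$)
$A = 196$ ($A = \left(\left(-5 + 0\right) - 9\right)^{2} = \left(-5 - 9\right)^{2} = \left(-14\right)^{2} = 196$)
$A V{\left(- \frac{7}{-13} \right)} = 196 \left(-3 + \frac{1}{2 \left(- \frac{7}{-13}\right)}\right) = 196 \left(-3 + \frac{1}{2 \left(\left(-7\right) \left(- \frac{1}{13}\right)\right)}\right) = 196 \left(-3 + \frac{1}{2 \cdot \frac{7}{13}}\right) = 196 \left(-3 + \frac{1}{2} \cdot \frac{13}{7}\right) = 196 \left(-3 + \frac{13}{14}\right) = 196 \left(- \frac{29}{14}\right) = -406$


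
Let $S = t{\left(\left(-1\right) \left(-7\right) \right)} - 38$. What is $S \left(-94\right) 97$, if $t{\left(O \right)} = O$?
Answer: $282658$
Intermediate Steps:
$S = -31$ ($S = \left(-1\right) \left(-7\right) - 38 = 7 - 38 = -31$)
$S \left(-94\right) 97 = \left(-31\right) \left(-94\right) 97 = 2914 \cdot 97 = 282658$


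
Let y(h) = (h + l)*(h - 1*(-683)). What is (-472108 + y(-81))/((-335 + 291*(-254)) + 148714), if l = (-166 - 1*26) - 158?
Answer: -146314/14893 ≈ -9.8243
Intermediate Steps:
l = -350 (l = (-166 - 26) - 158 = -192 - 158 = -350)
y(h) = (-350 + h)*(683 + h) (y(h) = (h - 350)*(h - 1*(-683)) = (-350 + h)*(h + 683) = (-350 + h)*(683 + h))
(-472108 + y(-81))/((-335 + 291*(-254)) + 148714) = (-472108 + (-239050 + (-81)² + 333*(-81)))/((-335 + 291*(-254)) + 148714) = (-472108 + (-239050 + 6561 - 26973))/((-335 - 73914) + 148714) = (-472108 - 259462)/(-74249 + 148714) = -731570/74465 = -731570*1/74465 = -146314/14893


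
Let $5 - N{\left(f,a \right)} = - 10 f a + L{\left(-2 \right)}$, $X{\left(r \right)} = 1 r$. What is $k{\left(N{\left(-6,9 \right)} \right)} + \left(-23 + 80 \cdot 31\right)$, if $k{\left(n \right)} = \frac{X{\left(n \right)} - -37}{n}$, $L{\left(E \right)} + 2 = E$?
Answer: $\frac{1305161}{531} \approx 2457.9$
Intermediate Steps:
$X{\left(r \right)} = r$
$L{\left(E \right)} = -2 + E$
$N{\left(f,a \right)} = 9 + 10 a f$ ($N{\left(f,a \right)} = 5 - \left(- 10 f a - 4\right) = 5 - \left(- 10 a f - 4\right) = 5 - \left(-4 - 10 a f\right) = 5 + \left(4 + 10 a f\right) = 9 + 10 a f$)
$k{\left(n \right)} = \frac{37 + n}{n}$ ($k{\left(n \right)} = \frac{n - -37}{n} = \frac{n + 37}{n} = \frac{37 + n}{n}$)
$k{\left(N{\left(-6,9 \right)} \right)} + \left(-23 + 80 \cdot 31\right) = \frac{37 + \left(9 + 10 \cdot 9 \left(-6\right)\right)}{9 + 10 \cdot 9 \left(-6\right)} + \left(-23 + 80 \cdot 31\right) = \frac{37 + \left(9 - 540\right)}{9 - 540} + \left(-23 + 2480\right) = \frac{37 - 531}{-531} + 2457 = \left(- \frac{1}{531}\right) \left(-494\right) + 2457 = \frac{494}{531} + 2457 = \frac{1305161}{531}$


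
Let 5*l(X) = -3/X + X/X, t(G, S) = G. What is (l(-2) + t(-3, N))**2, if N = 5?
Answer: 25/4 ≈ 6.2500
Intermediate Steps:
l(X) = 1/5 - 3/(5*X) (l(X) = (-3/X + X/X)/5 = (-3/X + 1)/5 = (1 - 3/X)/5 = 1/5 - 3/(5*X))
(l(-2) + t(-3, N))**2 = ((1/5)*(-3 - 2)/(-2) - 3)**2 = ((1/5)*(-1/2)*(-5) - 3)**2 = (1/2 - 3)**2 = (-5/2)**2 = 25/4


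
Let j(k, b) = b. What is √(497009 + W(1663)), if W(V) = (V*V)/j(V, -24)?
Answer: √54975882/12 ≈ 617.88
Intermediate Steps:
W(V) = -V²/24 (W(V) = (V*V)/(-24) = V²*(-1/24) = -V²/24)
√(497009 + W(1663)) = √(497009 - 1/24*1663²) = √(497009 - 1/24*2765569) = √(497009 - 2765569/24) = √(9162647/24) = √54975882/12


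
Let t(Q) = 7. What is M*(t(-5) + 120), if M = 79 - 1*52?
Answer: 3429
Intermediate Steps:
M = 27 (M = 79 - 52 = 27)
M*(t(-5) + 120) = 27*(7 + 120) = 27*127 = 3429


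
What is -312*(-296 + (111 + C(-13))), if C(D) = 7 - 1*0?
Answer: 55536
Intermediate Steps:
C(D) = 7 (C(D) = 7 + 0 = 7)
-312*(-296 + (111 + C(-13))) = -312*(-296 + (111 + 7)) = -312*(-296 + 118) = -312*(-178) = 55536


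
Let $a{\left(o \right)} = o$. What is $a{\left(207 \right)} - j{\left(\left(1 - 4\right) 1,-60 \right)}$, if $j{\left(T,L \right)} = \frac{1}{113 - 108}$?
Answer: $\frac{1034}{5} \approx 206.8$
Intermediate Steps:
$j{\left(T,L \right)} = \frac{1}{5}$
$a{\left(207 \right)} - j{\left(\left(1 - 4\right) 1,-60 \right)} = 207 - \frac{1}{5} = \frac{1034}{5}$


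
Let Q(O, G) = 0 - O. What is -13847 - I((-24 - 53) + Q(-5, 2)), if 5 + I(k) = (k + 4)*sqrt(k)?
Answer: -13842 + 408*I*sqrt(2) ≈ -13842.0 + 577.0*I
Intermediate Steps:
Q(O, G) = -O
I(k) = -5 + sqrt(k)*(4 + k) (I(k) = -5 + (k + 4)*sqrt(k) = -5 + (4 + k)*sqrt(k) = -5 + sqrt(k)*(4 + k))
-13847 - I((-24 - 53) + Q(-5, 2)) = -13847 - (-5 + ((-24 - 53) - 1*(-5))**(3/2) + 4*sqrt((-24 - 53) - 1*(-5))) = -13847 - (-5 + (-77 + 5)**(3/2) + 4*sqrt(-77 + 5)) = -13847 - (-5 + (-72)**(3/2) + 4*sqrt(-72)) = -13847 - (-5 - 432*I*sqrt(2) + 4*(6*I*sqrt(2))) = -13847 - (-5 - 432*I*sqrt(2) + 24*I*sqrt(2)) = -13847 - (-5 - 408*I*sqrt(2)) = -13847 + (5 + 408*I*sqrt(2)) = -13842 + 408*I*sqrt(2)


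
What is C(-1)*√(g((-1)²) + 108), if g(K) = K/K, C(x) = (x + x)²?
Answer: 4*√109 ≈ 41.761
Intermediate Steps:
C(x) = 4*x² (C(x) = (2*x)² = 4*x²)
g(K) = 1
C(-1)*√(g((-1)²) + 108) = (4*(-1)²)*√(1 + 108) = (4*1)*√109 = 4*√109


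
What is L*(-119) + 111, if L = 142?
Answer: -16787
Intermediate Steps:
L*(-119) + 111 = 142*(-119) + 111 = -16898 + 111 = -16787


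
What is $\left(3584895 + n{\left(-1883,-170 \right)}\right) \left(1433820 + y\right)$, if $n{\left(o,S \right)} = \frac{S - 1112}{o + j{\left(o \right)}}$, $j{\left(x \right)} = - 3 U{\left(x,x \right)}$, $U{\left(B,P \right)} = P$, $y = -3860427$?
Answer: $- \frac{16380462684826908}{1883} \approx -8.6991 \cdot 10^{12}$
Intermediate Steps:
$j{\left(x \right)} = - 3 x$
$n{\left(o,S \right)} = - \frac{-1112 + S}{2 o}$ ($n{\left(o,S \right)} = \frac{S - 1112}{o - 3 o} = \frac{-1112 + S}{\left(-2\right) o} = \left(-1112 + S\right) \left(- \frac{1}{2 o}\right) = - \frac{-1112 + S}{2 o}$)
$\left(3584895 + n{\left(-1883,-170 \right)}\right) \left(1433820 + y\right) = \left(3584895 + \frac{1112 - -170}{2 \left(-1883\right)}\right) \left(1433820 - 3860427\right) = \left(3584895 + \frac{1}{2} \left(- \frac{1}{1883}\right) \left(1112 + 170\right)\right) \left(-2426607\right) = \left(3584895 + \frac{1}{2} \left(- \frac{1}{1883}\right) 1282\right) \left(-2426607\right) = \left(3584895 - \frac{641}{1883}\right) \left(-2426607\right) = \frac{6750356644}{1883} \left(-2426607\right) = - \frac{16380462684826908}{1883}$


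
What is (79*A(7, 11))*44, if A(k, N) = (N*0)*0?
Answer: 0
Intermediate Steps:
A(k, N) = 0 (A(k, N) = 0*0 = 0)
(79*A(7, 11))*44 = (79*0)*44 = 0*44 = 0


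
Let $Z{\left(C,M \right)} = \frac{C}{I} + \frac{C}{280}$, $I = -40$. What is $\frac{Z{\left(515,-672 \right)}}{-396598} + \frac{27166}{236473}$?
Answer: $\frac{301744545661}{2625972127912} \approx 0.11491$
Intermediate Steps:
$Z{\left(C,M \right)} = - \frac{3 C}{140}$ ($Z{\left(C,M \right)} = \frac{C}{-40} + \frac{C}{280} = C \left(- \frac{1}{40}\right) + C \frac{1}{280} = - \frac{C}{40} + \frac{C}{280} = - \frac{3 C}{140}$)
$\frac{Z{\left(515,-672 \right)}}{-396598} + \frac{27166}{236473} = \frac{\left(- \frac{3}{140}\right) 515}{-396598} + \frac{27166}{236473} = \left(- \frac{309}{28}\right) \left(- \frac{1}{396598}\right) + 27166 \cdot \frac{1}{236473} = \frac{309}{11104744} + \frac{27166}{236473} = \frac{301744545661}{2625972127912}$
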